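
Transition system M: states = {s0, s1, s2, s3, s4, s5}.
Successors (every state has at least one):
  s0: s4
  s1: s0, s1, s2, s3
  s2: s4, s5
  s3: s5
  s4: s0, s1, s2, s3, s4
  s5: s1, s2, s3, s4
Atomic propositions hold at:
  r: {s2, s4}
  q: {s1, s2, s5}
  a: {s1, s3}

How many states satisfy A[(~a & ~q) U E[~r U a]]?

3

Sat(~a) = {s0, s2, s4, s5}
Sat(~q) = {s0, s3, s4}
Sat(~a & ~q) = {s0, s4}
Sat(~r) = {s0, s1, s3, s5}
E[~r U a]: least fixpoint, start Z0 = Sat(a) = {s1, s3}, add states in Sat(~r) with some successor in Z. Z1 = {s1, s3, s5}; fixed.
Sat(E[~r U a]) = {s1, s3, s5}
A[(~a & ~q) U E[~r U a]]: least fixpoint, start Z0 = Sat(E[~r U a]) = {s1, s3, s5}, add states in Sat(~a & ~q) with every successor in Z. Already a fixed point.
Sat(A[(~a & ~q) U E[~r U a]]) = {s1, s3, s5}
|Sat(A[(~a & ~q) U E[~r U a]])| = |{s1, s3, s5}| = 3.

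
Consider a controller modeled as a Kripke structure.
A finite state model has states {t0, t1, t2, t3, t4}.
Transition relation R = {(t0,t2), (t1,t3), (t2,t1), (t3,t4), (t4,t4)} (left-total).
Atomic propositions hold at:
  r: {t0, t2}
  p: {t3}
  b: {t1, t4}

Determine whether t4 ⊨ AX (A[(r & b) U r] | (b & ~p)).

Sat(r & b) = ∅
A[(r & b) U r]: least fixpoint, start Z0 = Sat(r) = {t0, t2}, add states in Sat(r & b) with every successor in Z. Already a fixed point.
Sat(A[(r & b) U r]) = {t0, t2}
Sat(~p) = {t0, t1, t2, t4}
Sat(b & ~p) = {t1, t4}
Sat(A[(r & b) U r] | (b & ~p)) = {t0, t1, t2, t4}
Sat(AX (A[(r & b) U r] | (b & ~p))) = {s : every successor in {t0, t1, t2, t4}} = {t0, t2, t3, t4}
t4 ∈ Sat(AX (A[(r & b) U r] | (b & ~p))) = {t0, t2, t3, t4}, so the formula holds at t4.

Yes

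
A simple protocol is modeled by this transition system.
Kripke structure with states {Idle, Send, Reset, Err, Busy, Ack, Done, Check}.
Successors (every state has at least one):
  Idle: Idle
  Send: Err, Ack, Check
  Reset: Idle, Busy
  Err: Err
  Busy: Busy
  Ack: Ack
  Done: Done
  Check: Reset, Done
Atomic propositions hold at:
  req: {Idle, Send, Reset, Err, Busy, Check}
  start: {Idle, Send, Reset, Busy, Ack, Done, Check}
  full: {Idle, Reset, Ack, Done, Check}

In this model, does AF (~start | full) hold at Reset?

Yes

Sat(~start) = {Err}
Sat(~start | full) = {Idle, Reset, Err, Ack, Done, Check}
AF (~start | full): least fixpoint, start Z0 = {Idle, Reset, Err, Ack, Done, Check}, add states with every successor in Z. Z1 = {Idle, Send, Reset, Err, Ack, Done, Check}; fixed.
Sat(AF (~start | full)) = {Idle, Send, Reset, Err, Ack, Done, Check}
Reset ∈ Sat(AF (~start | full)) = {Idle, Send, Reset, Err, Ack, Done, Check}, so the formula holds at Reset.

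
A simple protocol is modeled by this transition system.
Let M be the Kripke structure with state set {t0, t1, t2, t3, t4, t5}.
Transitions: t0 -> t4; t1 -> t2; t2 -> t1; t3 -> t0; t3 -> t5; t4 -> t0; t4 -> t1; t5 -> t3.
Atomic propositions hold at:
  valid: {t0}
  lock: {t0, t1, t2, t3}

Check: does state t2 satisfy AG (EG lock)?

Yes

EG lock: greatest fixpoint, start Z0 = {t0, t1, t2, t3}, keep only states in Sat with some successor in Z. Z1 = {t1, t2, t3}; Z2 = {t1, t2}; fixed.
Sat(EG lock) = {t1, t2}
AG (EG lock): greatest fixpoint, start Z0 = {t1, t2}, keep only states in Sat with every successor in Z. Already a fixed point.
Sat(AG (EG lock)) = {t1, t2}
t2 ∈ Sat(AG (EG lock)) = {t1, t2}, so the formula holds at t2.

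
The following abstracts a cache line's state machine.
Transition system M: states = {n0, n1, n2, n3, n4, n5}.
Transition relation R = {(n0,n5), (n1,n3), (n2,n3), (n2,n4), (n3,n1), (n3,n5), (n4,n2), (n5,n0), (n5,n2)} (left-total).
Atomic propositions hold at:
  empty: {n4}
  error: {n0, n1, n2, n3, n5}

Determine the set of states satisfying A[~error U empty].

{n4}

Sat(~error) = {n4}
A[~error U empty]: least fixpoint, start Z0 = Sat(empty) = {n4}, add states in Sat(~error) with every successor in Z. Already a fixed point.
Sat(A[~error U empty]) = {n4}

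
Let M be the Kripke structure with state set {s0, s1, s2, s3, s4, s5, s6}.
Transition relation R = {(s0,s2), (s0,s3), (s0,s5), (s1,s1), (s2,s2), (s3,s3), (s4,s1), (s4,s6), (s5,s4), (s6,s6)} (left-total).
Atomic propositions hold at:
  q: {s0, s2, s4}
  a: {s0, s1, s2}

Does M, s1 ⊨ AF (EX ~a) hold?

Sat(~a) = {s3, s4, s5, s6}
Sat(EX ~a) = {s : some successor in {s3, s4, s5, s6}} = {s0, s3, s4, s5, s6}
AF (EX ~a): least fixpoint, start Z0 = {s0, s3, s4, s5, s6}, add states with every successor in Z. Already a fixed point.
Sat(AF (EX ~a)) = {s0, s3, s4, s5, s6}
s1 ∉ Sat(AF (EX ~a)) = {s0, s3, s4, s5, s6}, so the formula does not hold at s1.

No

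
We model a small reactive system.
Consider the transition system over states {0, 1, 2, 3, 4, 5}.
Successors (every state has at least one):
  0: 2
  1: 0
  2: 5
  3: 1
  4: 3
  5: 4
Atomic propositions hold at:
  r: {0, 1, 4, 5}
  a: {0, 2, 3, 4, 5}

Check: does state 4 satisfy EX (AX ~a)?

Yes

Sat(~a) = {1}
Sat(AX ~a) = {s : every successor in {1}} = {3}
Sat(EX (AX ~a)) = {s : some successor in {3}} = {4}
4 ∈ Sat(EX (AX ~a)) = {4}, so the formula holds at 4.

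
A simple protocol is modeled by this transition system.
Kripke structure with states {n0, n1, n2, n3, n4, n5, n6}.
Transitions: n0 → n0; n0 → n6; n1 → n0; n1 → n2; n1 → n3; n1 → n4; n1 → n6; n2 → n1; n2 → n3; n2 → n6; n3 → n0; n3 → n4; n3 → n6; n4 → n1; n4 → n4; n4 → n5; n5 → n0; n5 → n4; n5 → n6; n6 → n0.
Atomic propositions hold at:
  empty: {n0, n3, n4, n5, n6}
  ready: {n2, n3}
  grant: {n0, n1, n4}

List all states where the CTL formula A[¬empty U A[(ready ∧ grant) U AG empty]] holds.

Sat(¬empty) = {n1, n2}
Sat(ready ∧ grant) = ∅
AG empty: greatest fixpoint, start Z0 = {n0, n3, n4, n5, n6}, keep only states in Sat with every successor in Z. Z1 = {n0, n3, n5, n6}; Z2 = {n0, n6}; fixed.
Sat(AG empty) = {n0, n6}
A[(ready ∧ grant) U AG empty]: least fixpoint, start Z0 = Sat(AG empty) = {n0, n6}, add states in Sat(ready ∧ grant) with every successor in Z. Already a fixed point.
Sat(A[(ready ∧ grant) U AG empty]) = {n0, n6}
A[¬empty U A[(ready ∧ grant) U AG empty]]: least fixpoint, start Z0 = Sat(A[(ready ∧ grant) U AG empty]) = {n0, n6}, add states in Sat(¬empty) with every successor in Z. Already a fixed point.
Sat(A[¬empty U A[(ready ∧ grant) U AG empty]]) = {n0, n6}

{n0, n6}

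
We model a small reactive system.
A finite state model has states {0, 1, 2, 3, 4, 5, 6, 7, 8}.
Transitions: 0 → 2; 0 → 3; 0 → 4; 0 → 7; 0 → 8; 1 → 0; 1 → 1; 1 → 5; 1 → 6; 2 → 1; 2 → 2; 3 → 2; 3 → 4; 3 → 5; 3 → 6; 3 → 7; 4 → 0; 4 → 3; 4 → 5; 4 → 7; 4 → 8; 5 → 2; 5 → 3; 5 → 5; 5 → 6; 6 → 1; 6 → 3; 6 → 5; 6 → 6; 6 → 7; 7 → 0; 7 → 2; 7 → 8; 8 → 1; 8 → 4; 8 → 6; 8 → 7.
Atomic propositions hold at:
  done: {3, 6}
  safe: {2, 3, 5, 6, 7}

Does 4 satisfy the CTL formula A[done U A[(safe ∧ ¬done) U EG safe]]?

No

Sat(¬done) = {0, 1, 2, 4, 5, 7, 8}
Sat(safe ∧ ¬done) = {2, 5, 7}
EG safe: greatest fixpoint, start Z0 = {2, 3, 5, 6, 7}, keep only states in Sat with some successor in Z. Already a fixed point.
Sat(EG safe) = {2, 3, 5, 6, 7}
A[(safe ∧ ¬done) U EG safe]: least fixpoint, start Z0 = Sat(EG safe) = {2, 3, 5, 6, 7}, add states in Sat(safe ∧ ¬done) with every successor in Z. Already a fixed point.
Sat(A[(safe ∧ ¬done) U EG safe]) = {2, 3, 5, 6, 7}
A[done U A[(safe ∧ ¬done) U EG safe]]: least fixpoint, start Z0 = Sat(A[(safe ∧ ¬done) U EG safe]) = {2, 3, 5, 6, 7}, add states in Sat(done) with every successor in Z. Already a fixed point.
Sat(A[done U A[(safe ∧ ¬done) U EG safe]]) = {2, 3, 5, 6, 7}
4 ∉ Sat(A[done U A[(safe ∧ ¬done) U EG safe]]) = {2, 3, 5, 6, 7}, so the formula does not hold at 4.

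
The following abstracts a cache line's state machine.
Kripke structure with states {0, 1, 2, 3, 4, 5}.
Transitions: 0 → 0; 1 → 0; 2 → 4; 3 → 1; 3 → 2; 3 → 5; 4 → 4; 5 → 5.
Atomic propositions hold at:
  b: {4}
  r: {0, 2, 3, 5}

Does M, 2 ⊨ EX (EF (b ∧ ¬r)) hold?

Yes

Sat(¬r) = {1, 4}
Sat(b ∧ ¬r) = {4}
EF (b ∧ ¬r): least fixpoint, start Z0 = {4}, add states with some successor in Z. Z1 = {2, 4}; Z2 = {2, 3, 4}; fixed.
Sat(EF (b ∧ ¬r)) = {2, 3, 4}
Sat(EX (EF (b ∧ ¬r))) = {s : some successor in {2, 3, 4}} = {2, 3, 4}
2 ∈ Sat(EX (EF (b ∧ ¬r))) = {2, 3, 4}, so the formula holds at 2.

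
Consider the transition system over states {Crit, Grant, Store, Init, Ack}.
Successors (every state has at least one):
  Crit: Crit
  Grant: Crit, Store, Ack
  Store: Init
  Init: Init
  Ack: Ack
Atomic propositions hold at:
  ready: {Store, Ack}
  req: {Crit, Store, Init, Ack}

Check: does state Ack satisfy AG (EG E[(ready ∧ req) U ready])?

Sat(ready ∧ req) = {Store, Ack}
E[(ready ∧ req) U ready]: least fixpoint, start Z0 = Sat(ready) = {Store, Ack}, add states in Sat(ready ∧ req) with some successor in Z. Already a fixed point.
Sat(E[(ready ∧ req) U ready]) = {Store, Ack}
EG E[(ready ∧ req) U ready]: greatest fixpoint, start Z0 = {Store, Ack}, keep only states in Sat with some successor in Z. Z1 = {Ack}; fixed.
Sat(EG E[(ready ∧ req) U ready]) = {Ack}
AG (EG E[(ready ∧ req) U ready]): greatest fixpoint, start Z0 = {Ack}, keep only states in Sat with every successor in Z. Already a fixed point.
Sat(AG (EG E[(ready ∧ req) U ready])) = {Ack}
Ack ∈ Sat(AG (EG E[(ready ∧ req) U ready])) = {Ack}, so the formula holds at Ack.

Yes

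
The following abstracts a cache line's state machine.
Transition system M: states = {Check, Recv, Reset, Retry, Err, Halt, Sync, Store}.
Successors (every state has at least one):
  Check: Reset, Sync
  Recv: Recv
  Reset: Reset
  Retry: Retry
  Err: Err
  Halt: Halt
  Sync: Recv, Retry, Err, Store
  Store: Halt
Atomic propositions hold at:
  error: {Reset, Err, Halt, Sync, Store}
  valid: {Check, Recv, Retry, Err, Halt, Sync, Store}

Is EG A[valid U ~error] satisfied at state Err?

Sat(~error) = {Check, Recv, Retry}
A[valid U ~error]: least fixpoint, start Z0 = Sat(~error) = {Check, Recv, Retry}, add states in Sat(valid) with every successor in Z. Already a fixed point.
Sat(A[valid U ~error]) = {Check, Recv, Retry}
EG A[valid U ~error]: greatest fixpoint, start Z0 = {Check, Recv, Retry}, keep only states in Sat with some successor in Z. Z1 = {Recv, Retry}; fixed.
Sat(EG A[valid U ~error]) = {Recv, Retry}
Err ∉ Sat(EG A[valid U ~error]) = {Recv, Retry}, so the formula does not hold at Err.

No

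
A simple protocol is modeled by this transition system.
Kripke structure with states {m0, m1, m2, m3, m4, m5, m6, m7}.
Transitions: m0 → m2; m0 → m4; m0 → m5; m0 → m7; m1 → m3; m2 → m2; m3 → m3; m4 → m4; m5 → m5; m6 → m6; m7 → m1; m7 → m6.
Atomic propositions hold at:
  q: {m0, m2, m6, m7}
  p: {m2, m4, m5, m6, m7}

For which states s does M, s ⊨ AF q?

{m0, m2, m6, m7}

AF q: least fixpoint, start Z0 = {m0, m2, m6, m7}, add states with every successor in Z. Already a fixed point.
Sat(AF q) = {m0, m2, m6, m7}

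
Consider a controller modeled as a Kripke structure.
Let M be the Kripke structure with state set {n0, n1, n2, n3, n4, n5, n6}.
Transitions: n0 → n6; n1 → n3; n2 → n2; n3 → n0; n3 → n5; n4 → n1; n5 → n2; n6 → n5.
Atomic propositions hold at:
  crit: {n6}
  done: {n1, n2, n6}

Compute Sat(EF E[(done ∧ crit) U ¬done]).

{n0, n1, n3, n4, n5, n6}

Sat(done ∧ crit) = {n6}
Sat(¬done) = {n0, n3, n4, n5}
E[(done ∧ crit) U ¬done]: least fixpoint, start Z0 = Sat(¬done) = {n0, n3, n4, n5}, add states in Sat(done ∧ crit) with some successor in Z. Z1 = {n0, n3, n4, n5, n6}; fixed.
Sat(E[(done ∧ crit) U ¬done]) = {n0, n3, n4, n5, n6}
EF E[(done ∧ crit) U ¬done]: least fixpoint, start Z0 = {n0, n3, n4, n5, n6}, add states with some successor in Z. Z1 = {n0, n1, n3, n4, n5, n6}; fixed.
Sat(EF E[(done ∧ crit) U ¬done]) = {n0, n1, n3, n4, n5, n6}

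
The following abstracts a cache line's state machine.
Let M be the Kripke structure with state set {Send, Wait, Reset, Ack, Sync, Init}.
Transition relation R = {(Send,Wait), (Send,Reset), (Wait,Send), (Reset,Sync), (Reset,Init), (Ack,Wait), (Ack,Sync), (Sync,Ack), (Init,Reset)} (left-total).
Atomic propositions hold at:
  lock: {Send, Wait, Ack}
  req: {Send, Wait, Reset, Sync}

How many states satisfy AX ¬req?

1

Sat(¬req) = {Ack, Init}
Sat(AX ¬req) = {s : every successor in {Ack, Init}} = {Sync}
|Sat(AX ¬req)| = |{Sync}| = 1.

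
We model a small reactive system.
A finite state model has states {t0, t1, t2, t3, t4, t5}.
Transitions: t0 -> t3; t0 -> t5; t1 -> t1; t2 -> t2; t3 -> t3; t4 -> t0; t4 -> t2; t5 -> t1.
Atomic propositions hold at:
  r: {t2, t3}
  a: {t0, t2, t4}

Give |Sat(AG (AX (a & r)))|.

1

Sat(a & r) = {t2}
Sat(AX (a & r)) = {s : every successor in {t2}} = {t2}
AG (AX (a & r)): greatest fixpoint, start Z0 = {t2}, keep only states in Sat with every successor in Z. Already a fixed point.
Sat(AG (AX (a & r))) = {t2}
|Sat(AG (AX (a & r)))| = |{t2}| = 1.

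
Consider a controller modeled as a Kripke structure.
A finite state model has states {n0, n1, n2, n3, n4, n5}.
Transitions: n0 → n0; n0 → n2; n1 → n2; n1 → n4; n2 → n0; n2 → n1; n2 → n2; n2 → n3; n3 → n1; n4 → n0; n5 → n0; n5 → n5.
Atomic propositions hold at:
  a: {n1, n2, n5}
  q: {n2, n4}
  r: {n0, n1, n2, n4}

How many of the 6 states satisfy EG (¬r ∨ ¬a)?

Sat(¬r) = {n3, n5}
Sat(¬a) = {n0, n3, n4}
Sat(¬r ∨ ¬a) = {n0, n3, n4, n5}
EG (¬r ∨ ¬a): greatest fixpoint, start Z0 = {n0, n3, n4, n5}, keep only states in Sat with some successor in Z. Z1 = {n0, n4, n5}; fixed.
Sat(EG (¬r ∨ ¬a)) = {n0, n4, n5}
|Sat(EG (¬r ∨ ¬a))| = |{n0, n4, n5}| = 3.

3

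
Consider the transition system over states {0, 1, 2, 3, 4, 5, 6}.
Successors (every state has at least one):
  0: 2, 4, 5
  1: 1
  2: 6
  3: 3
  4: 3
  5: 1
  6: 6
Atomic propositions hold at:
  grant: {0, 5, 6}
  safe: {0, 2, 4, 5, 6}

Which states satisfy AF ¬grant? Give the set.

{0, 1, 2, 3, 4, 5}

Sat(¬grant) = {1, 2, 3, 4}
AF ¬grant: least fixpoint, start Z0 = {1, 2, 3, 4}, add states with every successor in Z. Z1 = {1, 2, 3, 4, 5}; Z2 = {0, 1, 2, 3, 4, 5}; fixed.
Sat(AF ¬grant) = {0, 1, 2, 3, 4, 5}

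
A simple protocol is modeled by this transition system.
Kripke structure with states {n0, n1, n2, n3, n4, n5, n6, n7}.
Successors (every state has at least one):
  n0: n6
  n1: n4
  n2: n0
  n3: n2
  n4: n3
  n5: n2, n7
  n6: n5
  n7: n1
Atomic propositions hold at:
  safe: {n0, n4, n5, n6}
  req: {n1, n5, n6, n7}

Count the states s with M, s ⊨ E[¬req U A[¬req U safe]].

6

Sat(¬req) = {n0, n2, n3, n4}
A[¬req U safe]: least fixpoint, start Z0 = Sat(safe) = {n0, n4, n5, n6}, add states in Sat(¬req) with every successor in Z. Z1 = {n0, n2, n4, n5, n6}; Z2 = {n0, n2, n3, n4, n5, n6}; fixed.
Sat(A[¬req U safe]) = {n0, n2, n3, n4, n5, n6}
E[¬req U A[¬req U safe]]: least fixpoint, start Z0 = Sat(A[¬req U safe]) = {n0, n2, n3, n4, n5, n6}, add states in Sat(¬req) with some successor in Z. Already a fixed point.
Sat(E[¬req U A[¬req U safe]]) = {n0, n2, n3, n4, n5, n6}
|Sat(E[¬req U A[¬req U safe]])| = |{n0, n2, n3, n4, n5, n6}| = 6.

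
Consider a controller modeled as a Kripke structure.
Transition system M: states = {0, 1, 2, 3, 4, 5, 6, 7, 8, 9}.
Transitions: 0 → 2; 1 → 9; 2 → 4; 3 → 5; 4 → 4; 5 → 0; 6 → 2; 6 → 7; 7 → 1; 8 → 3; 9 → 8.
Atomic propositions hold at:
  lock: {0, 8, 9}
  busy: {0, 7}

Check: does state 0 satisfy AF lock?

Yes

AF lock: least fixpoint, start Z0 = {0, 8, 9}, add states with every successor in Z. Z1 = {0, 1, 5, 8, 9}; Z2 = {0, 1, 3, 5, 7, 8, 9}; fixed.
Sat(AF lock) = {0, 1, 3, 5, 7, 8, 9}
0 ∈ Sat(AF lock) = {0, 1, 3, 5, 7, 8, 9}, so the formula holds at 0.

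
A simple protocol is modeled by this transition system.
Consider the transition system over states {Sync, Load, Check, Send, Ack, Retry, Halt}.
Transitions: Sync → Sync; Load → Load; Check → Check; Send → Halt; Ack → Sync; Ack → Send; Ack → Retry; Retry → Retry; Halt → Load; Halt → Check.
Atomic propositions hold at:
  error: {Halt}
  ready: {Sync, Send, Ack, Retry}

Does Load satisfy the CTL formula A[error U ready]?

A[error U ready]: least fixpoint, start Z0 = Sat(ready) = {Sync, Send, Ack, Retry}, add states in Sat(error) with every successor in Z. Already a fixed point.
Sat(A[error U ready]) = {Sync, Send, Ack, Retry}
Load ∉ Sat(A[error U ready]) = {Sync, Send, Ack, Retry}, so the formula does not hold at Load.

No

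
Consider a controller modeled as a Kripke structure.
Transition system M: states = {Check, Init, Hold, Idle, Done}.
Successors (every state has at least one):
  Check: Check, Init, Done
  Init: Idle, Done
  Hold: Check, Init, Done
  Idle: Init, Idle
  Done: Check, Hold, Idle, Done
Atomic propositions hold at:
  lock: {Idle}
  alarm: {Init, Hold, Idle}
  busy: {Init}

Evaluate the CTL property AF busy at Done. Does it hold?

AF busy: least fixpoint, start Z0 = {Init}, add states with every successor in Z. Already a fixed point.
Sat(AF busy) = {Init}
Done ∉ Sat(AF busy) = {Init}, so the formula does not hold at Done.

No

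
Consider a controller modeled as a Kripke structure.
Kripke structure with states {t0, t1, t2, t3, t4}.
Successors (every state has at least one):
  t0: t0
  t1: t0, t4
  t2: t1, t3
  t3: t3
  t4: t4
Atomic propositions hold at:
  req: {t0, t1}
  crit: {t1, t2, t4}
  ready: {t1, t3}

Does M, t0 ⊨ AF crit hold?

No

AF crit: least fixpoint, start Z0 = {t1, t2, t4}, add states with every successor in Z. Already a fixed point.
Sat(AF crit) = {t1, t2, t4}
t0 ∉ Sat(AF crit) = {t1, t2, t4}, so the formula does not hold at t0.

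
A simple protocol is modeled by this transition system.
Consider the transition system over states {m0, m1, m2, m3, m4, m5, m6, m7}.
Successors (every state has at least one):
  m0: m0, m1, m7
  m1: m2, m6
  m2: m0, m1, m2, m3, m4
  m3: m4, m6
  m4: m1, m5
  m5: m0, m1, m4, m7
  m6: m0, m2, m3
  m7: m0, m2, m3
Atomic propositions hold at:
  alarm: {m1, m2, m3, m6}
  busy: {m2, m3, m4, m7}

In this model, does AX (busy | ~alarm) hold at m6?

Sat(~alarm) = {m0, m4, m5, m7}
Sat(busy | ~alarm) = {m0, m2, m3, m4, m5, m7}
Sat(AX (busy | ~alarm)) = {s : every successor in {m0, m2, m3, m4, m5, m7}} = {m6, m7}
m6 ∈ Sat(AX (busy | ~alarm)) = {m6, m7}, so the formula holds at m6.

Yes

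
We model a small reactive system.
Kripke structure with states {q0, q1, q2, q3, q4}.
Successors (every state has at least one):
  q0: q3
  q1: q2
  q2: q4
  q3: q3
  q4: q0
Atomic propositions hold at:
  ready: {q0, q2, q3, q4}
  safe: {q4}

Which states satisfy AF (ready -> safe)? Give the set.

Sat(ready -> safe) = {q1, q4}
AF (ready -> safe): least fixpoint, start Z0 = {q1, q4}, add states with every successor in Z. Z1 = {q1, q2, q4}; fixed.
Sat(AF (ready -> safe)) = {q1, q2, q4}

{q1, q2, q4}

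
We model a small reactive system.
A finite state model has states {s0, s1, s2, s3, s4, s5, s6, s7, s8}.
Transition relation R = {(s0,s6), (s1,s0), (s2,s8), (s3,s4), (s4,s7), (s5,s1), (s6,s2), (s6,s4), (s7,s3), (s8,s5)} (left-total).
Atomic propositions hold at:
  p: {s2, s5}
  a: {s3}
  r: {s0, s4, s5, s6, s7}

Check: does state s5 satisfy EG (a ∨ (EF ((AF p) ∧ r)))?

Yes

AF p: least fixpoint, start Z0 = {s2, s5}, add states with every successor in Z. Z1 = {s2, s5, s8}; fixed.
Sat(AF p) = {s2, s5, s8}
Sat((AF p) ∧ r) = {s5}
EF ((AF p) ∧ r): least fixpoint, start Z0 = {s5}, add states with some successor in Z. Z1 = {s5, s8}; Z2 = {s2, s5, s8}; Z3 = {s2, s5, s6, s8}; Z4 = {s0, s2, s5, s6, s8}; Z5 = {s0, s1, s2, s5, s6, s8}; fixed.
Sat(EF ((AF p) ∧ r)) = {s0, s1, s2, s5, s6, s8}
Sat(a ∨ (EF ((AF p) ∧ r))) = {s0, s1, s2, s3, s5, s6, s8}
EG (a ∨ (EF ((AF p) ∧ r))): greatest fixpoint, start Z0 = {s0, s1, s2, s3, s5, s6, s8}, keep only states in Sat with some successor in Z. Z1 = {s0, s1, s2, s5, s6, s8}; fixed.
Sat(EG (a ∨ (EF ((AF p) ∧ r)))) = {s0, s1, s2, s5, s6, s8}
s5 ∈ Sat(EG (a ∨ (EF ((AF p) ∧ r)))) = {s0, s1, s2, s5, s6, s8}, so the formula holds at s5.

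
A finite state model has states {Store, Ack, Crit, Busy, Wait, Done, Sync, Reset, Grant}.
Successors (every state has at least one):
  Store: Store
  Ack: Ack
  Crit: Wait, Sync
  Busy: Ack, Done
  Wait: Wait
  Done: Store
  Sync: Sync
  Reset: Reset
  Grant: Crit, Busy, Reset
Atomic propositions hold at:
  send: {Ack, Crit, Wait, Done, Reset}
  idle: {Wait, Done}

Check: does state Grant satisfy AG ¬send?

Sat(¬send) = {Store, Busy, Sync, Grant}
AG ¬send: greatest fixpoint, start Z0 = {Store, Busy, Sync, Grant}, keep only states in Sat with every successor in Z. Z1 = {Store, Sync}; fixed.
Sat(AG ¬send) = {Store, Sync}
Grant ∉ Sat(AG ¬send) = {Store, Sync}, so the formula does not hold at Grant.

No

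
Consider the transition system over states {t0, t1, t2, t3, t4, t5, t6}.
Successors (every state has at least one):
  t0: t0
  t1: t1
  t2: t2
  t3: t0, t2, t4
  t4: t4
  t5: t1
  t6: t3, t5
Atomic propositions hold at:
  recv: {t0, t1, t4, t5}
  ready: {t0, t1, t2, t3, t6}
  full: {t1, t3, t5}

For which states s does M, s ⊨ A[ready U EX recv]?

{t0, t1, t3, t4, t5, t6}

Sat(EX recv) = {s : some successor in {t0, t1, t4, t5}} = {t0, t1, t3, t4, t5, t6}
A[ready U EX recv]: least fixpoint, start Z0 = Sat(EX recv) = {t0, t1, t3, t4, t5, t6}, add states in Sat(ready) with every successor in Z. Already a fixed point.
Sat(A[ready U EX recv]) = {t0, t1, t3, t4, t5, t6}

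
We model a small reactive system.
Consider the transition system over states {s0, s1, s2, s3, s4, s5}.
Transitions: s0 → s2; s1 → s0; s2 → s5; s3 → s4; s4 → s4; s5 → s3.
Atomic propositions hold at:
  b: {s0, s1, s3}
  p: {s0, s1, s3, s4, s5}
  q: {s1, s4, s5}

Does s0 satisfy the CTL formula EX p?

No

Sat(EX p) = {s : some successor in {s0, s1, s3, s4, s5}} = {s1, s2, s3, s4, s5}
s0 ∉ Sat(EX p) = {s1, s2, s3, s4, s5}, so the formula does not hold at s0.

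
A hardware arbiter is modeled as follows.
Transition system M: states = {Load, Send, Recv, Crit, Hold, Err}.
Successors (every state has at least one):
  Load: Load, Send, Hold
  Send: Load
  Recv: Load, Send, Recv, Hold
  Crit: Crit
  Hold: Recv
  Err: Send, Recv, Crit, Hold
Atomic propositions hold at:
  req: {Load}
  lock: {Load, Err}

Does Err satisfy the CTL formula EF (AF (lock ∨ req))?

Sat(lock ∨ req) = {Load, Err}
AF (lock ∨ req): least fixpoint, start Z0 = {Load, Err}, add states with every successor in Z. Z1 = {Load, Send, Err}; fixed.
Sat(AF (lock ∨ req)) = {Load, Send, Err}
EF (AF (lock ∨ req)): least fixpoint, start Z0 = {Load, Send, Err}, add states with some successor in Z. Z1 = {Load, Send, Recv, Err}; Z2 = {Load, Send, Recv, Hold, Err}; fixed.
Sat(EF (AF (lock ∨ req))) = {Load, Send, Recv, Hold, Err}
Err ∈ Sat(EF (AF (lock ∨ req))) = {Load, Send, Recv, Hold, Err}, so the formula holds at Err.

Yes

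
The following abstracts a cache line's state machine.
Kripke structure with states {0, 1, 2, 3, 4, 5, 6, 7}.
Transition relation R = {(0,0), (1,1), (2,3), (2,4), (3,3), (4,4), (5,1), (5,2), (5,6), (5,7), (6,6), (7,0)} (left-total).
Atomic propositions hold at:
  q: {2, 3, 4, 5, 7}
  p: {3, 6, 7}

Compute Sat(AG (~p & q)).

Sat(~p) = {0, 1, 2, 4, 5}
Sat(~p & q) = {2, 4, 5}
AG (~p & q): greatest fixpoint, start Z0 = {2, 4, 5}, keep only states in Sat with every successor in Z. Z1 = {4}; fixed.
Sat(AG (~p & q)) = {4}

{4}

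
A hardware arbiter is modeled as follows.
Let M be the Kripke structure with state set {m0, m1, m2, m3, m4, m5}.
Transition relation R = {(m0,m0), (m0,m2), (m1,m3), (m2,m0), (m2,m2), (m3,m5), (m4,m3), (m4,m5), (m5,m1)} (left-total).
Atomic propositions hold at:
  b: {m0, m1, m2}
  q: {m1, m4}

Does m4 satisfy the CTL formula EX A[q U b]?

A[q U b]: least fixpoint, start Z0 = Sat(b) = {m0, m1, m2}, add states in Sat(q) with every successor in Z. Already a fixed point.
Sat(A[q U b]) = {m0, m1, m2}
Sat(EX A[q U b]) = {s : some successor in {m0, m1, m2}} = {m0, m2, m5}
m4 ∉ Sat(EX A[q U b]) = {m0, m2, m5}, so the formula does not hold at m4.

No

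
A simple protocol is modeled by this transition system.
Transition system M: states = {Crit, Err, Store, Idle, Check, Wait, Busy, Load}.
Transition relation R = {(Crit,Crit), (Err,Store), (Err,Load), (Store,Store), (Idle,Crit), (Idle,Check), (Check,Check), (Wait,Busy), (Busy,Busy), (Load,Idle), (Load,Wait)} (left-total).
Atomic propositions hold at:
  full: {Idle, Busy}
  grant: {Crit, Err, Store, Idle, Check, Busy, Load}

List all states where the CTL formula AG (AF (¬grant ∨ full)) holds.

Sat(¬grant) = {Wait}
Sat(¬grant ∨ full) = {Idle, Wait, Busy}
AF (¬grant ∨ full): least fixpoint, start Z0 = {Idle, Wait, Busy}, add states with every successor in Z. Z1 = {Idle, Wait, Busy, Load}; fixed.
Sat(AF (¬grant ∨ full)) = {Idle, Wait, Busy, Load}
AG (AF (¬grant ∨ full)): greatest fixpoint, start Z0 = {Idle, Wait, Busy, Load}, keep only states in Sat with every successor in Z. Z1 = {Wait, Busy, Load}; Z2 = {Wait, Busy}; fixed.
Sat(AG (AF (¬grant ∨ full))) = {Wait, Busy}

{Wait, Busy}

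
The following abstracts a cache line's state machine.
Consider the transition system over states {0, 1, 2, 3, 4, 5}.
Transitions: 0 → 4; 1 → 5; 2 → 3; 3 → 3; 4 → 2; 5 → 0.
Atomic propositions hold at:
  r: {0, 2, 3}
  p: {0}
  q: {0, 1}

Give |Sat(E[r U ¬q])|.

Sat(¬q) = {2, 3, 4, 5}
E[r U ¬q]: least fixpoint, start Z0 = Sat(¬q) = {2, 3, 4, 5}, add states in Sat(r) with some successor in Z. Z1 = {0, 2, 3, 4, 5}; fixed.
Sat(E[r U ¬q]) = {0, 2, 3, 4, 5}
|Sat(E[r U ¬q])| = |{0, 2, 3, 4, 5}| = 5.

5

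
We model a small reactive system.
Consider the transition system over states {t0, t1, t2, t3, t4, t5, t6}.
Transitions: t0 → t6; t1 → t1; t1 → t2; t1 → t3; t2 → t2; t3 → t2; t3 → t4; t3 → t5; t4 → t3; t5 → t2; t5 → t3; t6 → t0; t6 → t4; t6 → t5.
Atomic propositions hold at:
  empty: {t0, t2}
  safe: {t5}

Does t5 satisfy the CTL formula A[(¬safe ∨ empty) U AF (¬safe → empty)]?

Sat(¬safe) = {t0, t1, t2, t3, t4, t6}
Sat(¬safe ∨ empty) = {t0, t1, t2, t3, t4, t6}
Sat(¬safe → empty) = {t0, t2, t5}
AF (¬safe → empty): least fixpoint, start Z0 = {t0, t2, t5}, add states with every successor in Z. Already a fixed point.
Sat(AF (¬safe → empty)) = {t0, t2, t5}
A[(¬safe ∨ empty) U AF (¬safe → empty)]: least fixpoint, start Z0 = Sat(AF (¬safe → empty)) = {t0, t2, t5}, add states in Sat(¬safe ∨ empty) with every successor in Z. Already a fixed point.
Sat(A[(¬safe ∨ empty) U AF (¬safe → empty)]) = {t0, t2, t5}
t5 ∈ Sat(A[(¬safe ∨ empty) U AF (¬safe → empty)]) = {t0, t2, t5}, so the formula holds at t5.

Yes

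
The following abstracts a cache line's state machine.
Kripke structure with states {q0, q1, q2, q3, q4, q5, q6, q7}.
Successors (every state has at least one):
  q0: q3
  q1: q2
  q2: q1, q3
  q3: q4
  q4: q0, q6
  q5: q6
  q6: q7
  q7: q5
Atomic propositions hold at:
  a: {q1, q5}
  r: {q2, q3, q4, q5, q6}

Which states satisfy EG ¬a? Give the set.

{q0, q2, q3, q4}

Sat(¬a) = {q0, q2, q3, q4, q6, q7}
EG ¬a: greatest fixpoint, start Z0 = {q0, q2, q3, q4, q6, q7}, keep only states in Sat with some successor in Z. Z1 = {q0, q2, q3, q4, q6}; Z2 = {q0, q2, q3, q4}; fixed.
Sat(EG ¬a) = {q0, q2, q3, q4}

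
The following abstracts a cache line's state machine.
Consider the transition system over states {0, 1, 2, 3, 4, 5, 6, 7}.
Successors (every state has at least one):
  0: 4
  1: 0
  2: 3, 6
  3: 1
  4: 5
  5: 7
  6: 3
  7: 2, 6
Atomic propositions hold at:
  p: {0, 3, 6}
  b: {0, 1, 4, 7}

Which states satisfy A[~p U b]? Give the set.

Sat(~p) = {1, 2, 4, 5, 7}
A[~p U b]: least fixpoint, start Z0 = Sat(b) = {0, 1, 4, 7}, add states in Sat(~p) with every successor in Z. Z1 = {0, 1, 4, 5, 7}; fixed.
Sat(A[~p U b]) = {0, 1, 4, 5, 7}

{0, 1, 4, 5, 7}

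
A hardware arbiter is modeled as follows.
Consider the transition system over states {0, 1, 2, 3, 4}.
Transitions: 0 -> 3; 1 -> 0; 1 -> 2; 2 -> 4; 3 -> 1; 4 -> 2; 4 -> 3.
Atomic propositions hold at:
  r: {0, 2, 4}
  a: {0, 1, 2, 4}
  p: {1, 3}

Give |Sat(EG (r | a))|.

3

Sat(r | a) = {0, 1, 2, 4}
EG (r | a): greatest fixpoint, start Z0 = {0, 1, 2, 4}, keep only states in Sat with some successor in Z. Z1 = {1, 2, 4}; fixed.
Sat(EG (r | a)) = {1, 2, 4}
|Sat(EG (r | a))| = |{1, 2, 4}| = 3.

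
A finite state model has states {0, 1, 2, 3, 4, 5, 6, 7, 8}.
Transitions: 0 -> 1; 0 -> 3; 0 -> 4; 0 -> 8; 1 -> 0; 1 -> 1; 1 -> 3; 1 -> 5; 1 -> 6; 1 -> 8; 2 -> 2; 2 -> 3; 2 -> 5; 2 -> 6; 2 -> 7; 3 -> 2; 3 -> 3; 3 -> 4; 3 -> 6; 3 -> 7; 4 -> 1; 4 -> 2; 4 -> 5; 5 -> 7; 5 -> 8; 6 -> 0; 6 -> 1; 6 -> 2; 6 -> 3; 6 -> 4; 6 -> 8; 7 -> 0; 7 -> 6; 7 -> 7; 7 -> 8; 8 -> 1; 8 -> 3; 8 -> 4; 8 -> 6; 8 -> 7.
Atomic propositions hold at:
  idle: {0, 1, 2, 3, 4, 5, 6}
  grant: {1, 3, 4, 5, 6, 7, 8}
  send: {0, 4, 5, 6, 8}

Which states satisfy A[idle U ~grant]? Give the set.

{0, 2}

Sat(~grant) = {0, 2}
A[idle U ~grant]: least fixpoint, start Z0 = Sat(~grant) = {0, 2}, add states in Sat(idle) with every successor in Z. Already a fixed point.
Sat(A[idle U ~grant]) = {0, 2}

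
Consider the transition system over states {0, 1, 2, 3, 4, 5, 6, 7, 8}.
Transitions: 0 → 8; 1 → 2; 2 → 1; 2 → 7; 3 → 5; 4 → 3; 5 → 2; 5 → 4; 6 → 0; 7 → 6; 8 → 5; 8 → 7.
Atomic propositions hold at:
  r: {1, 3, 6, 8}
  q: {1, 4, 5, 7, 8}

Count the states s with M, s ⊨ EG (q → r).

Sat(q → r) = {0, 1, 2, 3, 6, 8}
EG (q → r): greatest fixpoint, start Z0 = {0, 1, 2, 3, 6, 8}, keep only states in Sat with some successor in Z. Z1 = {0, 1, 2, 6}; Z2 = {1, 2, 6}; Z3 = {1, 2}; fixed.
Sat(EG (q → r)) = {1, 2}
|Sat(EG (q → r))| = |{1, 2}| = 2.

2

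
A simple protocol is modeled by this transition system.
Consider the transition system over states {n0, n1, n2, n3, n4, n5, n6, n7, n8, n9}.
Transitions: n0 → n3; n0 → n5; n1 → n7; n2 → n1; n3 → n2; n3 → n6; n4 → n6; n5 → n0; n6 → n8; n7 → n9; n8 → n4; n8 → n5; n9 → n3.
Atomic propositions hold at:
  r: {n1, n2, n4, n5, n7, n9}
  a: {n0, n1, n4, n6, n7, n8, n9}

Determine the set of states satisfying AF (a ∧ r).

{n1, n2, n4, n7, n9}

Sat(a ∧ r) = {n1, n4, n7, n9}
AF (a ∧ r): least fixpoint, start Z0 = {n1, n4, n7, n9}, add states with every successor in Z. Z1 = {n1, n2, n4, n7, n9}; fixed.
Sat(AF (a ∧ r)) = {n1, n2, n4, n7, n9}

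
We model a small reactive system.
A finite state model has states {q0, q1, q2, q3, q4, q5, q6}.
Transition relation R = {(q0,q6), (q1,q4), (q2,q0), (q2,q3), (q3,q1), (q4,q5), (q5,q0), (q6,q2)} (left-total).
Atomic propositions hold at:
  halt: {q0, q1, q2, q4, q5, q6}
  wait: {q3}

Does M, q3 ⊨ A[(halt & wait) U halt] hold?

Sat(halt & wait) = ∅
A[(halt & wait) U halt]: least fixpoint, start Z0 = Sat(halt) = {q0, q1, q2, q4, q5, q6}, add states in Sat(halt & wait) with every successor in Z. Already a fixed point.
Sat(A[(halt & wait) U halt]) = {q0, q1, q2, q4, q5, q6}
q3 ∉ Sat(A[(halt & wait) U halt]) = {q0, q1, q2, q4, q5, q6}, so the formula does not hold at q3.

No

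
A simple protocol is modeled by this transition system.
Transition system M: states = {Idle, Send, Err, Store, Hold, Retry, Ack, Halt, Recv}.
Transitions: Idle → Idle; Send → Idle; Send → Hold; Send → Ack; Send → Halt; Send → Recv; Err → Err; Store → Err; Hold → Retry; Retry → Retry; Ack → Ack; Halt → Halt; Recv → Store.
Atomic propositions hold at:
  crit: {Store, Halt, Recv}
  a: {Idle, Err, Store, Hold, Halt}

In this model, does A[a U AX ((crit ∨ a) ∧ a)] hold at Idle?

Yes

Sat(crit ∨ a) = {Idle, Err, Store, Hold, Halt, Recv}
Sat((crit ∨ a) ∧ a) = {Idle, Err, Store, Hold, Halt}
Sat(AX ((crit ∨ a) ∧ a)) = {s : every successor in {Idle, Err, Store, Hold, Halt}} = {Idle, Err, Store, Halt, Recv}
A[a U AX ((crit ∨ a) ∧ a)]: least fixpoint, start Z0 = Sat(AX ((crit ∨ a) ∧ a)) = {Idle, Err, Store, Halt, Recv}, add states in Sat(a) with every successor in Z. Already a fixed point.
Sat(A[a U AX ((crit ∨ a) ∧ a)]) = {Idle, Err, Store, Halt, Recv}
Idle ∈ Sat(A[a U AX ((crit ∨ a) ∧ a)]) = {Idle, Err, Store, Halt, Recv}, so the formula holds at Idle.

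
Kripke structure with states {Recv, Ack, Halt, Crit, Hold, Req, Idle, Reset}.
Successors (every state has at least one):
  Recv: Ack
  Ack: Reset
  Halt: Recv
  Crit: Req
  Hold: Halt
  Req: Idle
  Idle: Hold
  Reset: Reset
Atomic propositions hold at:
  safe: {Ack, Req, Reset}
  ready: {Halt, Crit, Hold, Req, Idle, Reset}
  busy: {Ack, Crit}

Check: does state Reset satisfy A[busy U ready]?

A[busy U ready]: least fixpoint, start Z0 = Sat(ready) = {Halt, Crit, Hold, Req, Idle, Reset}, add states in Sat(busy) with every successor in Z. Z1 = {Ack, Halt, Crit, Hold, Req, Idle, Reset}; fixed.
Sat(A[busy U ready]) = {Ack, Halt, Crit, Hold, Req, Idle, Reset}
Reset ∈ Sat(A[busy U ready]) = {Ack, Halt, Crit, Hold, Req, Idle, Reset}, so the formula holds at Reset.

Yes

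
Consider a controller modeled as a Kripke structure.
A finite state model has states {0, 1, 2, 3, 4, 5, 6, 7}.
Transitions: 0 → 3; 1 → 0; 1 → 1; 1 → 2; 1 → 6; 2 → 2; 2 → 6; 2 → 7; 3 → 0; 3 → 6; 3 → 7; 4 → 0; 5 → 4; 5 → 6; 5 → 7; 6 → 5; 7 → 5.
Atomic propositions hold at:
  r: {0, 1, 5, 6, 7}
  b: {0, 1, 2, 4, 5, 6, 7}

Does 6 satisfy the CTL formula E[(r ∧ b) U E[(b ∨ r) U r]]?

Yes

Sat(r ∧ b) = {0, 1, 5, 6, 7}
Sat(b ∨ r) = {0, 1, 2, 4, 5, 6, 7}
E[(b ∨ r) U r]: least fixpoint, start Z0 = Sat(r) = {0, 1, 5, 6, 7}, add states in Sat(b ∨ r) with some successor in Z. Z1 = {0, 1, 2, 4, 5, 6, 7}; fixed.
Sat(E[(b ∨ r) U r]) = {0, 1, 2, 4, 5, 6, 7}
E[(r ∧ b) U E[(b ∨ r) U r]]: least fixpoint, start Z0 = Sat(E[(b ∨ r) U r]) = {0, 1, 2, 4, 5, 6, 7}, add states in Sat(r ∧ b) with some successor in Z. Already a fixed point.
Sat(E[(r ∧ b) U E[(b ∨ r) U r]]) = {0, 1, 2, 4, 5, 6, 7}
6 ∈ Sat(E[(r ∧ b) U E[(b ∨ r) U r]]) = {0, 1, 2, 4, 5, 6, 7}, so the formula holds at 6.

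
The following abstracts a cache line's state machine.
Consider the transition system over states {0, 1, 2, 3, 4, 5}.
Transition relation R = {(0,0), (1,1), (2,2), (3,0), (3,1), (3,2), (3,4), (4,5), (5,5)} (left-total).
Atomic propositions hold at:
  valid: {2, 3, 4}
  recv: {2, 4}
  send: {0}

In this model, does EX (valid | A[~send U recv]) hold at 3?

Sat(~send) = {1, 2, 3, 4, 5}
A[~send U recv]: least fixpoint, start Z0 = Sat(recv) = {2, 4}, add states in Sat(~send) with every successor in Z. Already a fixed point.
Sat(A[~send U recv]) = {2, 4}
Sat(valid | A[~send U recv]) = {2, 3, 4}
Sat(EX (valid | A[~send U recv])) = {s : some successor in {2, 3, 4}} = {2, 3}
3 ∈ Sat(EX (valid | A[~send U recv])) = {2, 3}, so the formula holds at 3.

Yes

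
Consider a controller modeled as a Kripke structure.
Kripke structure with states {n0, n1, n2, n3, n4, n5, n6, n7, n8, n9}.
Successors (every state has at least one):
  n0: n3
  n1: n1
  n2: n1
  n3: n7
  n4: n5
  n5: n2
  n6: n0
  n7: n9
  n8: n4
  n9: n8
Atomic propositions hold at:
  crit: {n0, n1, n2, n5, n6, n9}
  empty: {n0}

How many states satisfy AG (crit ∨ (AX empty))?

Sat(AX empty) = {s : every successor in {n0}} = {n6}
Sat(crit ∨ (AX empty)) = {n0, n1, n2, n5, n6, n9}
AG (crit ∨ (AX empty)): greatest fixpoint, start Z0 = {n0, n1, n2, n5, n6, n9}, keep only states in Sat with every successor in Z. Z1 = {n1, n2, n5, n6}; Z2 = {n1, n2, n5}; fixed.
Sat(AG (crit ∨ (AX empty))) = {n1, n2, n5}
|Sat(AG (crit ∨ (AX empty)))| = |{n1, n2, n5}| = 3.

3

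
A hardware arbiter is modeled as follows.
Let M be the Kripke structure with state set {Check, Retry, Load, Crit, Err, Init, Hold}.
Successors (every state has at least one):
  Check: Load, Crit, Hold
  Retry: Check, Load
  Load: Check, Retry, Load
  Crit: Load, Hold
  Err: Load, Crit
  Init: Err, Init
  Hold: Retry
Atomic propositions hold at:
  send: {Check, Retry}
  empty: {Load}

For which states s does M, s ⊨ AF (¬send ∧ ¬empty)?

Sat(¬send) = {Load, Crit, Err, Init, Hold}
Sat(¬empty) = {Check, Retry, Crit, Err, Init, Hold}
Sat(¬send ∧ ¬empty) = {Crit, Err, Init, Hold}
AF (¬send ∧ ¬empty): least fixpoint, start Z0 = {Crit, Err, Init, Hold}, add states with every successor in Z. Already a fixed point.
Sat(AF (¬send ∧ ¬empty)) = {Crit, Err, Init, Hold}

{Crit, Err, Init, Hold}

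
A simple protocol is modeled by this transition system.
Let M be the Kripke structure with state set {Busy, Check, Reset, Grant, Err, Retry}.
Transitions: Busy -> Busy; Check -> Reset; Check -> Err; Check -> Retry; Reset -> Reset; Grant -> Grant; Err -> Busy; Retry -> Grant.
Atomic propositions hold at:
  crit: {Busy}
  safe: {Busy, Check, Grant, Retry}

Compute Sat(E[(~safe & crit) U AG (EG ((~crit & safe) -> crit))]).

{Busy, Reset, Err}

Sat(~safe) = {Reset, Err}
Sat(~safe & crit) = ∅
Sat(~crit) = {Check, Reset, Grant, Err, Retry}
Sat(~crit & safe) = {Check, Grant, Retry}
Sat((~crit & safe) -> crit) = {Busy, Reset, Err}
EG ((~crit & safe) -> crit): greatest fixpoint, start Z0 = {Busy, Reset, Err}, keep only states in Sat with some successor in Z. Already a fixed point.
Sat(EG ((~crit & safe) -> crit)) = {Busy, Reset, Err}
AG (EG ((~crit & safe) -> crit)): greatest fixpoint, start Z0 = {Busy, Reset, Err}, keep only states in Sat with every successor in Z. Already a fixed point.
Sat(AG (EG ((~crit & safe) -> crit))) = {Busy, Reset, Err}
E[(~safe & crit) U AG (EG ((~crit & safe) -> crit))]: least fixpoint, start Z0 = Sat(AG (EG ((~crit & safe) -> crit))) = {Busy, Reset, Err}, add states in Sat(~safe & crit) with some successor in Z. Already a fixed point.
Sat(E[(~safe & crit) U AG (EG ((~crit & safe) -> crit))]) = {Busy, Reset, Err}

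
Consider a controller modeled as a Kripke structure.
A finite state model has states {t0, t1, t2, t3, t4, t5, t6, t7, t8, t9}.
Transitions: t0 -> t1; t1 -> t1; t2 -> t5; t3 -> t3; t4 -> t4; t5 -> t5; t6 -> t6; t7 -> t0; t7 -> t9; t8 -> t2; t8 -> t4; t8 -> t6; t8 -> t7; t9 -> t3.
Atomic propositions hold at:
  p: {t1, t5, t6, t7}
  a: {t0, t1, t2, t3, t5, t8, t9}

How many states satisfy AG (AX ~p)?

3

Sat(~p) = {t0, t2, t3, t4, t8, t9}
Sat(AX ~p) = {s : every successor in {t0, t2, t3, t4, t8, t9}} = {t3, t4, t7, t9}
AG (AX ~p): greatest fixpoint, start Z0 = {t3, t4, t7, t9}, keep only states in Sat with every successor in Z. Z1 = {t3, t4, t9}; fixed.
Sat(AG (AX ~p)) = {t3, t4, t9}
|Sat(AG (AX ~p))| = |{t3, t4, t9}| = 3.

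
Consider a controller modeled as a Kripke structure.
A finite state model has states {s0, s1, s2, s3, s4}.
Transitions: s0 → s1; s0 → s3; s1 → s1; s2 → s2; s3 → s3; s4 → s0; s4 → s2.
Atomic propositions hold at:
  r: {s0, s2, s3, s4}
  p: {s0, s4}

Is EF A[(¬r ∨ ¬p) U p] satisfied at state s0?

Yes

Sat(¬r) = {s1}
Sat(¬p) = {s1, s2, s3}
Sat(¬r ∨ ¬p) = {s1, s2, s3}
A[(¬r ∨ ¬p) U p]: least fixpoint, start Z0 = Sat(p) = {s0, s4}, add states in Sat(¬r ∨ ¬p) with every successor in Z. Already a fixed point.
Sat(A[(¬r ∨ ¬p) U p]) = {s0, s4}
EF A[(¬r ∨ ¬p) U p]: least fixpoint, start Z0 = {s0, s4}, add states with some successor in Z. Already a fixed point.
Sat(EF A[(¬r ∨ ¬p) U p]) = {s0, s4}
s0 ∈ Sat(EF A[(¬r ∨ ¬p) U p]) = {s0, s4}, so the formula holds at s0.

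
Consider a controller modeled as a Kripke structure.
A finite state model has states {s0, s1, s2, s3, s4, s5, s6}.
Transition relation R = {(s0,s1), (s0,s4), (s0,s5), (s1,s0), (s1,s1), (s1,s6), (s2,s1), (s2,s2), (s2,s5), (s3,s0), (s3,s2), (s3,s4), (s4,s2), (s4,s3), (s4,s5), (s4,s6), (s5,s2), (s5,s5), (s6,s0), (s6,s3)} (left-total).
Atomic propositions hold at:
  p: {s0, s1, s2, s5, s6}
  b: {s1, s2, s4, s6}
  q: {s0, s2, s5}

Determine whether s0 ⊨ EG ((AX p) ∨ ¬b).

Sat(AX p) = {s : every successor in {s0, s1, s2, s5, s6}} = {s1, s2, s5}
Sat(¬b) = {s0, s3, s5}
Sat((AX p) ∨ ¬b) = {s0, s1, s2, s3, s5}
EG ((AX p) ∨ ¬b): greatest fixpoint, start Z0 = {s0, s1, s2, s3, s5}, keep only states in Sat with some successor in Z. Already a fixed point.
Sat(EG ((AX p) ∨ ¬b)) = {s0, s1, s2, s3, s5}
s0 ∈ Sat(EG ((AX p) ∨ ¬b)) = {s0, s1, s2, s3, s5}, so the formula holds at s0.

Yes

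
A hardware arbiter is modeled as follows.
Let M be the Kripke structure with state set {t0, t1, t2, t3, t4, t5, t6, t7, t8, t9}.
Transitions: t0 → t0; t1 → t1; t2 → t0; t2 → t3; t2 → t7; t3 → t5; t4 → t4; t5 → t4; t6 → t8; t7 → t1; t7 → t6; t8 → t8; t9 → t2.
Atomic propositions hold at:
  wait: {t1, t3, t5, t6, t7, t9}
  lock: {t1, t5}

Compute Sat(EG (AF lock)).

{t1}

AF lock: least fixpoint, start Z0 = {t1, t5}, add states with every successor in Z. Z1 = {t1, t3, t5}; fixed.
Sat(AF lock) = {t1, t3, t5}
EG (AF lock): greatest fixpoint, start Z0 = {t1, t3, t5}, keep only states in Sat with some successor in Z. Z1 = {t1, t3}; Z2 = {t1}; fixed.
Sat(EG (AF lock)) = {t1}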